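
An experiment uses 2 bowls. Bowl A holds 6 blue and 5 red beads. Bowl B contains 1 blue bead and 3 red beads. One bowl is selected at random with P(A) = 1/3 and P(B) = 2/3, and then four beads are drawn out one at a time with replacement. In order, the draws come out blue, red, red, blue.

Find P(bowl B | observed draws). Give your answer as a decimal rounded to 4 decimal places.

Compute the likelihood of the observed sequence for each case: P(data | bowl A) = (6/11)(5/11)(5/11)(6/11) = 0.061471; P(data | bowl B) = (1/4)(3/4)(3/4)(1/4) = 0.035156.
Multiplying each by its prior: 1/3 · 0.061471 = 0.02049, 2/3 · 0.035156 = 0.023438; with total 0.043928.
Hence P(bowl B | data) = (0.023438) / (0.043928) = 0.53354.

0.5335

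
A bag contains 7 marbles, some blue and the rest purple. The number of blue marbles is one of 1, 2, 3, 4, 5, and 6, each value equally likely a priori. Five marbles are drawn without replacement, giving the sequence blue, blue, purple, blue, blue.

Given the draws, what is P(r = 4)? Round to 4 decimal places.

0.1071

The likelihood of the observed sequence under each hypothesis: P(data | r = 1) = (1/7)(0/6) = 0; P(data | r = 2) = (2/7)(1/6)(5/5)(0/4) = 0; P(data | r = 3) = (3/7)(2/6)(4/5)(1/4)(0/3) = 0; P(data | r = 4) = (4/7)(3/6)(3/5)(2/4)(1/3) = 1/35; P(data | r = 5) = (5/7)(4/6)(2/5)(3/4)(2/3) = 2/21; P(data | r = 6) = (6/7)(5/6)(1/5)(4/4)(3/3) = 1/7.
Multiplying each by its prior: 1/6 · 0 = 0, 1/6 · 0 = 0, 1/6 · 0 = 0, 1/6 · 1/35 = 1/210, 1/6 · 2/21 = 1/63, 1/6 · 1/7 = 1/42; these sum to 2/45.
Hence P(r = 4 | data) = (1/210) / (2/45) = 3/28.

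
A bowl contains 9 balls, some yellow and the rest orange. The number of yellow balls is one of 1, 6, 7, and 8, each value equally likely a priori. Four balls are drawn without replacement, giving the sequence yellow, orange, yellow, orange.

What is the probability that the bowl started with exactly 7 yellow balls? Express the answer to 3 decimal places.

0.318

For each hypothesis, P(data | H) works out to: P(data | r = 1) = (1/9)(8/8)(0/7) = 0; P(data | r = 6) = (6/9)(3/8)(5/7)(2/6) = 5/84; P(data | r = 7) = (7/9)(2/8)(6/7)(1/6) = 1/36; P(data | r = 8) = (8/9)(1/8)(7/7)(0/6) = 0.
Weighting by the prior gives 1/4 · 0 = 0, 1/4 · 5/84 = 5/336, 1/4 · 1/36 = 1/144, 1/4 · 0 = 0; these sum to 11/504.
Hence P(r = 7 | data) = (1/144) / (11/504) = 7/22.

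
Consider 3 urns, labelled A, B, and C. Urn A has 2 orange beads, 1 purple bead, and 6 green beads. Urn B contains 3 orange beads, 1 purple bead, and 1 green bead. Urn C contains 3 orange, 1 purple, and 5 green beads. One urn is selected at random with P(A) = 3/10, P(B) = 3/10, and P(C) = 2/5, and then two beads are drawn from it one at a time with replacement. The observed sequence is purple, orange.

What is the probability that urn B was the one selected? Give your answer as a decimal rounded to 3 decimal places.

0.618

For each hypothesis, P(data | H) works out to: P(data | urn A) = (1/9)(2/9) = 0.024691; P(data | urn B) = (1/5)(3/5) = 0.12; P(data | urn C) = (1/9)(3/9) = 0.037037.
The prior-weighted likelihoods are 3/10 · 0.024691 = 0.0074074, 3/10 · 0.12 = 0.036, 2/5 · 0.037037 = 0.014815; these sum to 0.058222.
Hence P(urn B | data) = (0.036) / (0.058222) = 0.61832.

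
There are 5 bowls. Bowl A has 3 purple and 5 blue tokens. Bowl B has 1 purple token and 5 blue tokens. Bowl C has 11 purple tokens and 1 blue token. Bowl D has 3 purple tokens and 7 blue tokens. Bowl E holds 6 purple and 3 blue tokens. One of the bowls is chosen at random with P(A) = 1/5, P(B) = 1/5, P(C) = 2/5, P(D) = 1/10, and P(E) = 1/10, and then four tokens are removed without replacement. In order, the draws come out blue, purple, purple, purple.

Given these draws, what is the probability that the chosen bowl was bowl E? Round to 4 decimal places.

0.2398

Under each hypothesis, the probability of the observed sequence is: P(data | bowl A) = (5/8)(3/7)(2/6)(1/5) = 0.017857; P(data | bowl B) = (5/6)(1/5)(0/4) = 0; P(data | bowl C) = (1/12)(11/11)(10/10)(9/9) = 0.083333; P(data | bowl D) = (7/10)(3/9)(2/8)(1/7) = 0.0083333; P(data | bowl E) = (3/9)(6/8)(5/7)(4/6) = 0.11905.
The prior-weighted likelihoods are 1/5 · 0.017857 = 0.0035714, 1/5 · 0 = 0, 2/5 · 0.083333 = 0.033333, 1/10 · 0.0083333 = 0.00083333, 1/10 · 0.11905 = 0.011905; with total 0.049643.
Therefore the posterior P(bowl E | data) = (0.011905) / (0.049643) = 0.23981.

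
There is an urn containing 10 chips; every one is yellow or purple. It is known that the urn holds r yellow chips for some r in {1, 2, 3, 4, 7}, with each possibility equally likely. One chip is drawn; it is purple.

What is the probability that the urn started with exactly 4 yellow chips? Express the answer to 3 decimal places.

0.182

Compute the likelihood of this draw for each case: P(data | r = 1) = (9/10) = 9/10; P(data | r = 2) = (8/10) = 4/5; P(data | r = 3) = (7/10) = 7/10; P(data | r = 4) = (6/10) = 3/5; P(data | r = 7) = (3/10) = 3/10.
Weighting by the prior gives 1/5 · 9/10 = 9/50, 1/5 · 4/5 = 4/25, 1/5 · 7/10 = 7/50, 1/5 · 3/5 = 3/25, 1/5 · 3/10 = 3/50; these sum to 33/50.
Therefore the posterior P(r = 4 | data) = (3/25) / (33/50) = 2/11.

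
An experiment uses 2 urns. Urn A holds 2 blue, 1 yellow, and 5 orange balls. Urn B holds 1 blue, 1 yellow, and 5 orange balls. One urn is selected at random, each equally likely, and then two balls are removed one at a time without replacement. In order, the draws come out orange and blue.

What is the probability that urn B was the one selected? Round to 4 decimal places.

The likelihood of the observed sequence under each hypothesis: P(data | urn A) = (5/8)(2/7) = 5/28; P(data | urn B) = (5/7)(1/6) = 5/42.
Weighting by the prior gives 1/2 · 5/28 = 5/56, 1/2 · 5/42 = 5/84; these sum to 25/168.
So P(urn B | data) = (5/84) / (25/168) = 2/5.

0.4000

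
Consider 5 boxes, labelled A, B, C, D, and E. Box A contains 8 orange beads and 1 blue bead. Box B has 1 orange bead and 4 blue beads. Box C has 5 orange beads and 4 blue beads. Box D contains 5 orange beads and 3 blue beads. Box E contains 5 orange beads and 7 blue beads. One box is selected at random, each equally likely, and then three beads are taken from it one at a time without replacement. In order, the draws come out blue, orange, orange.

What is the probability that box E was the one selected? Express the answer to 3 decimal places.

The likelihood of the observed sequence under each hypothesis: P(data | box A) = (1/9)(8/8)(7/7) = 0.11111; P(data | box B) = (4/5)(1/4)(0/3) = 0; P(data | box C) = (4/9)(5/8)(4/7) = 0.15873; P(data | box D) = (3/8)(5/7)(4/6) = 0.17857; P(data | box E) = (7/12)(5/11)(4/10) = 0.10606.
Multiplying each by its prior: 1/5 · 0.11111 = 0.022222, 1/5 · 0 = 0, 1/5 · 0.15873 = 0.031746, 1/5 · 0.17857 = 0.035714, 1/5 · 0.10606 = 0.021212; these sum to 0.11089.
So P(box E | data) = (0.021212) / (0.11089) = 0.19128.

0.191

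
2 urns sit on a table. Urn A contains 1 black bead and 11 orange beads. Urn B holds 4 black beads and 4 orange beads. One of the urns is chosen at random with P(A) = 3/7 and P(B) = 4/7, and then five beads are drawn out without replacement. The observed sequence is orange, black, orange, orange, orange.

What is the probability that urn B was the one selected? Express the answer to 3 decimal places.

Under each hypothesis, the probability of the observed sequence is: P(data | urn A) = (11/12)(1/11)(10/10)(9/9)(8/8) = 1/12; P(data | urn B) = (4/8)(4/7)(3/6)(2/5)(1/4) = 1/70.
Weighting by the prior gives 3/7 · 1/12 = 1/28, 4/7 · 1/70 = 2/245; with total 43/980.
Therefore the posterior P(urn B | data) = (2/245) / (43/980) = 8/43.

0.186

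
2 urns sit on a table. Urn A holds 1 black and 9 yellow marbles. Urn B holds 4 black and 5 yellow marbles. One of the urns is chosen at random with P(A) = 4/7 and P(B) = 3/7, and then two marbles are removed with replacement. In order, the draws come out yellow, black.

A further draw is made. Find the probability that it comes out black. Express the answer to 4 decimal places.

The likelihood of the observed sequence under each hypothesis: P(data | urn A) = (9/10)(1/10) = 0.09; P(data | urn B) = (5/9)(4/9) = 0.24691.
Multiplying each by its prior: 4/7 · 0.09 = 0.051429, 3/7 · 0.24691 = 0.10582; summing to 0.15725.
The posterior is then P(urn A | data) = 0.32705, P(urn B | data) = 0.67295.
The predictive probability is P(black next | data) = (1/10)(0.32705) + (4/9)(0.67295) = 0.33179.

0.3318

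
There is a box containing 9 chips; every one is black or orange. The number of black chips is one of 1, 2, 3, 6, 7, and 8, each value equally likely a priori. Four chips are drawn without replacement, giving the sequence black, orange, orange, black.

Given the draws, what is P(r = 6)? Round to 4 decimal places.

0.3409

For each hypothesis, P(data | H) works out to: P(data | r = 1) = (1/9)(8/8)(7/7)(0/6) = 0; P(data | r = 2) = (2/9)(7/8)(6/7)(1/6) = 1/36; P(data | r = 3) = (3/9)(6/8)(5/7)(2/6) = 5/84; P(data | r = 6) = (6/9)(3/8)(2/7)(5/6) = 5/84; P(data | r = 7) = (7/9)(2/8)(1/7)(6/6) = 1/36; P(data | r = 8) = (8/9)(1/8)(0/7) = 0.
Weighting by the prior gives 1/6 · 0 = 0, 1/6 · 1/36 = 1/216, 1/6 · 5/84 = 5/504, 1/6 · 5/84 = 5/504, 1/6 · 1/36 = 1/216, 1/6 · 0 = 0; with total 11/378.
Hence P(r = 6 | data) = (5/504) / (11/378) = 15/44.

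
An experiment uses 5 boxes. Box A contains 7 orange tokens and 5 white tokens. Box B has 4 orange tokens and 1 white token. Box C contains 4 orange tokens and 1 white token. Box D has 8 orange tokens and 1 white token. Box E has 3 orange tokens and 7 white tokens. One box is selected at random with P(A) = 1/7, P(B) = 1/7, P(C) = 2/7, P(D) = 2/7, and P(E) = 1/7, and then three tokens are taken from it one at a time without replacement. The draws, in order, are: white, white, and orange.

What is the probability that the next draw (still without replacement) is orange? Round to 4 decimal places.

0.4295

Under each hypothesis, the probability of the observed sequence is: P(data | box A) = (5/12)(4/11)(7/10) = 0.10606; P(data | box B) = (1/5)(0/4) = 0; P(data | box C) = (1/5)(0/4) = 0; P(data | box D) = (1/9)(0/8) = 0; P(data | box E) = (7/10)(6/9)(3/8) = 0.175.
The prior-weighted likelihoods are 1/7 · 0.10606 = 0.015152, 1/7 · 0 = 0, 2/7 · 0 = 0, 2/7 · 0 = 0, 1/7 · 0.175 = 0.025; summing to 0.040152.
The posterior is then P(box A | data) = 0.37736, P(box B | data) = 0, P(box C | data) = 0, P(box D | data) = 0, P(box E | data) = 0.62264.
Averaging over the posterior, P(orange next | data) = (2/3)(0.37736) + (2/7)(0.62264) = 0.42947.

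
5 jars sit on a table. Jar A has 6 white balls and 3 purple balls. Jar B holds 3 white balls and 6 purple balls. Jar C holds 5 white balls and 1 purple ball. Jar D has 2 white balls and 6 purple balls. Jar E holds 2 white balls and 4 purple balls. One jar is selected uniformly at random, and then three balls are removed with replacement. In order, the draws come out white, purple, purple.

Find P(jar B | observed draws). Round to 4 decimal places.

0.2774

Compute the likelihood of the observed sequence for each case: P(data | jar A) = (6/9)(3/9)(3/9) = 0.074074; P(data | jar B) = (3/9)(6/9)(6/9) = 0.14815; P(data | jar C) = (5/6)(1/6)(1/6) = 0.023148; P(data | jar D) = (2/8)(6/8)(6/8) = 0.14062; P(data | jar E) = (2/6)(4/6)(4/6) = 0.14815.
Weighting by the prior gives 1/5 · 0.074074 = 0.014815, 1/5 · 0.14815 = 0.02963, 1/5 · 0.023148 = 0.0046296, 1/5 · 0.14062 = 0.028125, 1/5 · 0.14815 = 0.02963; with total 0.10683.
By Bayes' rule, P(jar B | data) = (0.02963) / (0.10683) = 0.27736.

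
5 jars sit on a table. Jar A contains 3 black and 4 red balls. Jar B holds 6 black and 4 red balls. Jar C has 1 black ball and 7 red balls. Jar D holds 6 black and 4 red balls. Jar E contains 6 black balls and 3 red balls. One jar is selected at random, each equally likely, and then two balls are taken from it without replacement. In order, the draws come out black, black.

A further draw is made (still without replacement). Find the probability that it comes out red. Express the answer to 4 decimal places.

0.5107

The likelihood of the observed sequence under each hypothesis: P(data | jar A) = (3/7)(2/6) = 1/7; P(data | jar B) = (6/10)(5/9) = 1/3; P(data | jar C) = (1/8)(0/7) = 0; P(data | jar D) = (6/10)(5/9) = 1/3; P(data | jar E) = (6/9)(5/8) = 5/12.
Weighting by the prior gives 1/5 · 1/7 = 1/35, 1/5 · 1/3 = 1/15, 1/5 · 0 = 0, 1/5 · 1/3 = 1/15, 1/5 · 5/12 = 1/12; with total 103/420.
Dividing through by the total gives posterior P(jar A | data) = 12/103, P(jar B | data) = 28/103, P(jar C | data) = 0, P(jar D | data) = 28/103, P(jar E | data) = 35/103.
The predictive probability is P(red next | data) = (4/5)(12/103) + (1/2)(28/103) + (1/2)(28/103) + (3/7)(35/103) = 263/515.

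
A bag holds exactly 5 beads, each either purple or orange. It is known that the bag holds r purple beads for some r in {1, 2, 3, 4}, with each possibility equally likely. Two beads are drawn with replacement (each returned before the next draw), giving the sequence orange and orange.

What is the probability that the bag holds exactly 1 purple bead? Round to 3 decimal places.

For each hypothesis, P(data | H) works out to: P(data | r = 1) = (4/5)(4/5) = 16/25; P(data | r = 2) = (3/5)(3/5) = 9/25; P(data | r = 3) = (2/5)(2/5) = 4/25; P(data | r = 4) = (1/5)(1/5) = 1/25.
Multiplying each by its prior: 1/4 · 16/25 = 4/25, 1/4 · 9/25 = 9/100, 1/4 · 4/25 = 1/25, 1/4 · 1/25 = 1/100; these sum to 3/10.
Hence P(r = 1 | data) = (4/25) / (3/10) = 8/15.

0.533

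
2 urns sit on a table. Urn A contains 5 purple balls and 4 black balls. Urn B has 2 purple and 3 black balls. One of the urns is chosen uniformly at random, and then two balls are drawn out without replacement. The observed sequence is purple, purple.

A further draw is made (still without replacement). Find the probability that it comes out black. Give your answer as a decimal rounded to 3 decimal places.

0.685

Under each hypothesis, the probability of the observed sequence is: P(data | urn A) = (5/9)(4/8) = 5/18; P(data | urn B) = (2/5)(1/4) = 1/10.
The prior-weighted likelihoods are 1/2 · 5/18 = 5/36, 1/2 · 1/10 = 1/20; with total 17/90.
Dividing through by the total gives posterior P(urn A | data) = 25/34, P(urn B | data) = 9/34.
So P(black next | data) = Σ P(black next | H) P(H | data) = (4/7)(25/34) + (1)(9/34) = 163/238.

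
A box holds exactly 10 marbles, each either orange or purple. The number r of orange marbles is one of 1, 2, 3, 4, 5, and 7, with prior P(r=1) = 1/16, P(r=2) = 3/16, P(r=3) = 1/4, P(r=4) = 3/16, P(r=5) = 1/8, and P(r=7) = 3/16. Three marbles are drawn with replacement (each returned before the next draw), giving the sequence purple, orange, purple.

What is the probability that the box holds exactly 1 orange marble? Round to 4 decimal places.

0.0421

The likelihood of the observed sequence under each hypothesis: P(data | r = 1) = (9/10)(1/10)(9/10) = 0.081; P(data | r = 2) = (8/10)(2/10)(8/10) = 0.128; P(data | r = 3) = (7/10)(3/10)(7/10) = 0.147; P(data | r = 4) = (6/10)(4/10)(6/10) = 0.144; P(data | r = 5) = (5/10)(5/10)(5/10) = 0.125; P(data | r = 7) = (3/10)(7/10)(3/10) = 0.063.
The prior-weighted likelihoods are 1/16 · 0.081 = 0.0050625, 3/16 · 0.128 = 0.024, 1/4 · 0.147 = 0.03675, 3/16 · 0.144 = 0.027, 1/8 · 0.125 = 0.015625, 3/16 · 0.063 = 0.011813; these sum to 0.12025.
Hence P(r = 1 | data) = (0.0050625) / (0.12025) = 0.0421.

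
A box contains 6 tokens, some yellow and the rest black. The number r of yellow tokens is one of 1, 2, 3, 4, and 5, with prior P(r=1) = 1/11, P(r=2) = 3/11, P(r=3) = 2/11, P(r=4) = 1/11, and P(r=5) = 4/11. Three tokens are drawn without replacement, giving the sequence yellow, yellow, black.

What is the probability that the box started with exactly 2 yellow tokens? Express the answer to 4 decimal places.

0.1463

For each hypothesis, P(data | H) works out to: P(data | r = 1) = (1/6)(0/5) = 0; P(data | r = 2) = (2/6)(1/5)(4/4) = 1/15; P(data | r = 3) = (3/6)(2/5)(3/4) = 3/20; P(data | r = 4) = (4/6)(3/5)(2/4) = 1/5; P(data | r = 5) = (5/6)(4/5)(1/4) = 1/6.
Multiplying each by its prior: 1/11 · 0 = 0, 3/11 · 1/15 = 1/55, 2/11 · 3/20 = 3/110, 1/11 · 1/5 = 1/55, 4/11 · 1/6 = 2/33; these sum to 41/330.
Therefore the posterior P(r = 2 | data) = (1/55) / (41/330) = 6/41.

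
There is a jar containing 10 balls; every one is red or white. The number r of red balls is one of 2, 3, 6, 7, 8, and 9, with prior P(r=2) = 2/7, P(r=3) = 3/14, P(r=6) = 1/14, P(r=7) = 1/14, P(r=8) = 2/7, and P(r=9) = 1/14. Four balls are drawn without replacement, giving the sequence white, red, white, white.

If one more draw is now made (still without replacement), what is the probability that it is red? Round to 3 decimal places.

0.260

The likelihood of the observed sequence under each hypothesis: P(data | r = 2) = (8/10)(2/9)(7/8)(6/7) = 0.13333; P(data | r = 3) = (7/10)(3/9)(6/8)(5/7) = 0.125; P(data | r = 6) = (4/10)(6/9)(3/8)(2/7) = 0.028571; P(data | r = 7) = (3/10)(7/9)(2/8)(1/7) = 0.0083333; P(data | r = 8) = (2/10)(8/9)(1/8)(0/7) = 0; P(data | r = 9) = (1/10)(9/9)(0/8) = 0.
Multiplying each by its prior: 2/7 · 0.13333 = 0.038095, 3/14 · 0.125 = 0.026786, 1/14 · 0.028571 = 0.0020408, 1/14 · 0.0083333 = 0.00059524, 2/7 · 0 = 0, 1/14 · 0 = 0; summing to 0.067517.
The posterior is then P(r = 2 | data) = 0.56423, P(r = 3 | data) = 0.39673, P(r = 6 | data) = 0.030227, P(r = 7 | data) = 0.0088161, P(r = 8 | data) = 0, P(r = 9 | data) = 0.
So P(red next | data) = Σ P(red next | H) P(H | data) = (1/6)(0.56423) + (1/3)(0.39673) + (5/6)(0.030227) + (1)(0.0088161) = 0.26029.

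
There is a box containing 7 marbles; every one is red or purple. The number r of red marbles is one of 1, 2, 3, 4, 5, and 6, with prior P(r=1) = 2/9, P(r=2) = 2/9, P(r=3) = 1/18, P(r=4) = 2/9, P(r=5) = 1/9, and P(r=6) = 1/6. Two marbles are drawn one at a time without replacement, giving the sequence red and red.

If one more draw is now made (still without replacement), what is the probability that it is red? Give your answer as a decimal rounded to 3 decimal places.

0.606

Compute the likelihood of the observed sequence for each case: P(data | r = 1) = (1/7)(0/6) = 0; P(data | r = 2) = (2/7)(1/6) = 1/21; P(data | r = 3) = (3/7)(2/6) = 1/7; P(data | r = 4) = (4/7)(3/6) = 2/7; P(data | r = 5) = (5/7)(4/6) = 10/21; P(data | r = 6) = (6/7)(5/6) = 5/7.
Multiplying each by its prior: 2/9 · 0 = 0, 2/9 · 1/21 = 2/189, 1/18 · 1/7 = 1/126, 2/9 · 2/7 = 4/63, 1/9 · 10/21 = 10/189, 1/6 · 5/7 = 5/42; with total 16/63.
Dividing through by the total gives posterior P(r = 1 | data) = 0, P(r = 2 | data) = 1/24, P(r = 3 | data) = 1/32, P(r = 4 | data) = 1/4, P(r = 5 | data) = 5/24, P(r = 6 | data) = 15/32.
Averaging over the posterior, P(red next | data) = (0)(1/24) + (1/5)(1/32) + (2/5)(1/4) + (3/5)(5/24) + (4/5)(15/32) = 97/160.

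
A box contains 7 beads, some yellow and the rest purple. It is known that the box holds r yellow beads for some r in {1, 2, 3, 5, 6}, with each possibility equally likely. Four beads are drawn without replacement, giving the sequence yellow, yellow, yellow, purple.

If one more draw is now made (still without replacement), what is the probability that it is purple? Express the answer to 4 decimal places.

Compute the likelihood of the observed sequence for each case: P(data | r = 1) = (1/7)(0/6) = 0; P(data | r = 2) = (2/7)(1/6)(0/5) = 0; P(data | r = 3) = (3/7)(2/6)(1/5)(4/4) = 1/35; P(data | r = 5) = (5/7)(4/6)(3/5)(2/4) = 1/7; P(data | r = 6) = (6/7)(5/6)(4/5)(1/4) = 1/7.
Multiplying each by its prior: 1/5 · 0 = 0, 1/5 · 0 = 0, 1/5 · 1/35 = 1/175, 1/5 · 1/7 = 1/35, 1/5 · 1/7 = 1/35; summing to 11/175.
The posterior is then P(r = 1 | data) = 0, P(r = 2 | data) = 0, P(r = 3 | data) = 1/11, P(r = 5 | data) = 5/11, P(r = 6 | data) = 5/11.
So P(purple next | data) = Σ P(purple next | H) P(H | data) = (1)(1/11) + (1/3)(5/11) + (0)(5/11) = 8/33.

0.2424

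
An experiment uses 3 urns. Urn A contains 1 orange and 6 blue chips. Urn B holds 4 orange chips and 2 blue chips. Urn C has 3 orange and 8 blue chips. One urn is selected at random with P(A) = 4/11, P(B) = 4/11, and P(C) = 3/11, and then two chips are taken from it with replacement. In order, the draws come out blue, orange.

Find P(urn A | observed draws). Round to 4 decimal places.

0.2482

For each hypothesis, P(data | H) works out to: P(data | urn A) = (6/7)(1/7) = 0.12245; P(data | urn B) = (2/6)(4/6) = 0.22222; P(data | urn C) = (8/11)(3/11) = 0.19835.
Multiplying each by its prior: 4/11 · 0.12245 = 0.044527, 4/11 · 0.22222 = 0.080808, 3/11 · 0.19835 = 0.054095; with total 0.17943.
Therefore the posterior P(urn A | data) = (0.044527) / (0.17943) = 0.24816.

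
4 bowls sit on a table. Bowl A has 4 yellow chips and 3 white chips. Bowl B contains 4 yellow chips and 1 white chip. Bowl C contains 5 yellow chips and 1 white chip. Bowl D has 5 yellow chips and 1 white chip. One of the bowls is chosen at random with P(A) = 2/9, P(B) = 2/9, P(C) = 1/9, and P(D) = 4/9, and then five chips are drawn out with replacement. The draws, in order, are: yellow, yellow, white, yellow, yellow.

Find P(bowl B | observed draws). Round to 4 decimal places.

Under each hypothesis, the probability of the observed sequence is: P(data | bowl A) = (4/7)(4/7)(3/7)(4/7)(4/7) = 0.045695; P(data | bowl B) = (4/5)(4/5)(1/5)(4/5)(4/5) = 0.08192; P(data | bowl C) = (5/6)(5/6)(1/6)(5/6)(5/6) = 0.080376; P(data | bowl D) = (5/6)(5/6)(1/6)(5/6)(5/6) = 0.080376.
The prior-weighted likelihoods are 2/9 · 0.045695 = 0.010154, 2/9 · 0.08192 = 0.018204, 1/9 · 0.080376 = 0.0089306, 4/9 · 0.080376 = 0.035722; these sum to 0.073012.
By Bayes' rule, P(bowl B | data) = (0.018204) / (0.073012) = 0.24933.

0.2493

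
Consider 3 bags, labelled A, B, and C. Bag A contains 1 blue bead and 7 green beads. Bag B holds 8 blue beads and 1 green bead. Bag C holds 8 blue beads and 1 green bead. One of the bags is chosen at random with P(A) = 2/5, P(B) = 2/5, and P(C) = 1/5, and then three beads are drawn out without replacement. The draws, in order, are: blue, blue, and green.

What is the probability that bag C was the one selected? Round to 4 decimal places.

0.3333

Compute the likelihood of the observed sequence for each case: P(data | bag A) = (1/8)(0/7) = 0; P(data | bag B) = (8/9)(7/8)(1/7) = 1/9; P(data | bag C) = (8/9)(7/8)(1/7) = 1/9.
Multiplying each by its prior: 2/5 · 0 = 0, 2/5 · 1/9 = 2/45, 1/5 · 1/9 = 1/45; with total 1/15.
By Bayes' rule, P(bag C | data) = (1/45) / (1/15) = 1/3.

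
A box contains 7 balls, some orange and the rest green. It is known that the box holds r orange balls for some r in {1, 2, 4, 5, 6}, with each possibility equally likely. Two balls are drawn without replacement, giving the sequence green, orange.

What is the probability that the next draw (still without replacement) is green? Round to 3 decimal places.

0.473

The likelihood of the observed sequence under each hypothesis: P(data | r = 1) = (6/7)(1/6) = 1/7; P(data | r = 2) = (5/7)(2/6) = 5/21; P(data | r = 4) = (3/7)(4/6) = 2/7; P(data | r = 5) = (2/7)(5/6) = 5/21; P(data | r = 6) = (1/7)(6/6) = 1/7.
The prior-weighted likelihoods are 1/5 · 1/7 = 1/35, 1/5 · 5/21 = 1/21, 1/5 · 2/7 = 2/35, 1/5 · 5/21 = 1/21, 1/5 · 1/7 = 1/35; with total 22/105.
The posterior is then P(r = 1 | data) = 3/22, P(r = 2 | data) = 5/22, P(r = 4 | data) = 3/11, P(r = 5 | data) = 5/22, P(r = 6 | data) = 3/22.
Averaging over the posterior, P(green next | data) = (1)(3/22) + (4/5)(5/22) + (2/5)(3/11) + (1/5)(5/22) + (0)(3/22) = 26/55.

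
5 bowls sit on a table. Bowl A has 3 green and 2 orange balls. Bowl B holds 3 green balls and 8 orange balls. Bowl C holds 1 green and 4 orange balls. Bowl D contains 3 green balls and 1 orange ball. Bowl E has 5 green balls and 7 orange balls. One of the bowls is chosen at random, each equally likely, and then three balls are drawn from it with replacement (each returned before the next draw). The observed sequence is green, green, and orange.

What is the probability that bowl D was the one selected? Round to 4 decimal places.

Under each hypothesis, the probability of the observed sequence is: P(data | bowl A) = (3/5)(3/5)(2/5) = 0.144; P(data | bowl B) = (3/11)(3/11)(8/11) = 0.054095; P(data | bowl C) = (1/5)(1/5)(4/5) = 0.032; P(data | bowl D) = (3/4)(3/4)(1/4) = 0.14062; P(data | bowl E) = (5/12)(5/12)(7/12) = 0.10127.
The prior-weighted likelihoods are 1/5 · 0.144 = 0.0288, 1/5 · 0.054095 = 0.010819, 1/5 · 0.032 = 0.0064, 1/5 · 0.14062 = 0.028125, 1/5 · 0.10127 = 0.020255; summing to 0.094399.
So P(bowl D | data) = (0.028125) / (0.094399) = 0.29794.

0.2979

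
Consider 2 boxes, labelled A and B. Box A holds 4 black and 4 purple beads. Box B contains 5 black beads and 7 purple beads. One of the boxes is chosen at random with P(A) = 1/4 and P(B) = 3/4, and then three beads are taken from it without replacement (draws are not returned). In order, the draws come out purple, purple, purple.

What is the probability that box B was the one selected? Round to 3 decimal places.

Under each hypothesis, the probability of the observed sequence is: P(data | box A) = (4/8)(3/7)(2/6) = 0.071429; P(data | box B) = (7/12)(6/11)(5/10) = 0.15909.
Weighting by the prior gives 1/4 · 0.071429 = 0.017857, 3/4 · 0.15909 = 0.11932; these sum to 0.13718.
By Bayes' rule, P(box B | data) = (0.11932) / (0.13718) = 0.86982.

0.870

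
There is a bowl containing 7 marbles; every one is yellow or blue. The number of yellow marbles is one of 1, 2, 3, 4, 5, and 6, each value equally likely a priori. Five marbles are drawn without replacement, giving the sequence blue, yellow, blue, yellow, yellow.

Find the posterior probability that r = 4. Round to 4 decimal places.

0.4286

Under each hypothesis, the probability of the observed sequence is: P(data | r = 1) = (6/7)(1/6)(5/5)(0/4) = 0; P(data | r = 2) = (5/7)(2/6)(4/5)(1/4)(0/3) = 0; P(data | r = 3) = (4/7)(3/6)(3/5)(2/4)(1/3) = 1/35; P(data | r = 4) = (3/7)(4/6)(2/5)(3/4)(2/3) = 2/35; P(data | r = 5) = (2/7)(5/6)(1/5)(4/4)(3/3) = 1/21; P(data | r = 6) = (1/7)(6/6)(0/5) = 0.
Weighting by the prior gives 1/6 · 0 = 0, 1/6 · 0 = 0, 1/6 · 1/35 = 1/210, 1/6 · 2/35 = 1/105, 1/6 · 1/21 = 1/126, 1/6 · 0 = 0; summing to 1/45.
Therefore the posterior P(r = 4 | data) = (1/105) / (1/45) = 3/7.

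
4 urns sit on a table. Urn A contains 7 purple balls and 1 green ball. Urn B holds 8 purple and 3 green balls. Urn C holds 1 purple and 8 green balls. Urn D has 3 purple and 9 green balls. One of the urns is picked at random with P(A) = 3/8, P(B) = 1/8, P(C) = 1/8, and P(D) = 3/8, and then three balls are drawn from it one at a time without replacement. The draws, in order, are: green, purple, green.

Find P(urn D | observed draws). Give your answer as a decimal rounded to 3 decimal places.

For each hypothesis, P(data | H) works out to: P(data | urn A) = (1/8)(7/7)(0/6) = 0; P(data | urn B) = (3/11)(8/10)(2/9) = 0.048485; P(data | urn C) = (8/9)(1/8)(7/7) = 0.11111; P(data | urn D) = (9/12)(3/11)(8/10) = 0.16364.
Multiplying each by its prior: 3/8 · 0 = 0, 1/8 · 0.048485 = 0.0060606, 1/8 · 0.11111 = 0.013889, 3/8 · 0.16364 = 0.061364; these sum to 0.081313.
Hence P(urn D | data) = (0.061364) / (0.081313) = 0.75466.

0.755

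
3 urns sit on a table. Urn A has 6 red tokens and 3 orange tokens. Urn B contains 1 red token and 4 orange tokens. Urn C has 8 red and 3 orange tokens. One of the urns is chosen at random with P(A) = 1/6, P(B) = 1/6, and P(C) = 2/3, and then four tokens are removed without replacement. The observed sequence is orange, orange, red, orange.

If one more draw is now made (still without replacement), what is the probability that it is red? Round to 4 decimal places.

0.1531

Compute the likelihood of the observed sequence for each case: P(data | urn A) = (3/9)(2/8)(6/7)(1/6) = 0.011905; P(data | urn B) = (4/5)(3/4)(1/3)(2/2) = 0.2; P(data | urn C) = (3/11)(2/10)(8/9)(1/8) = 0.0060606.
Weighting by the prior gives 1/6 · 0.011905 = 0.0019841, 1/6 · 0.2 = 0.033333, 2/3 · 0.0060606 = 0.0040404; with total 0.039358.
The posterior is then P(urn A | data) = 0.050412, P(urn B | data) = 0.84693, P(urn C | data) = 0.10266.
So P(red next | data) = Σ P(red next | H) P(H | data) = (1)(0.050412) + (0)(0.84693) + (1)(0.10266) = 0.15307.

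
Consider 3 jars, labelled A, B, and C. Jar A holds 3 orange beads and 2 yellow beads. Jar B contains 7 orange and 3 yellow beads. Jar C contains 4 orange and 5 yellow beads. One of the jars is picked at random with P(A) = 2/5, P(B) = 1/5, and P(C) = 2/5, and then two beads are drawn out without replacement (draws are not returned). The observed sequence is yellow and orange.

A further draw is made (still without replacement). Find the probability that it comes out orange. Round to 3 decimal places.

Compute the likelihood of the observed sequence for each case: P(data | jar A) = (2/5)(3/4) = 3/10; P(data | jar B) = (3/10)(7/9) = 7/30; P(data | jar C) = (5/9)(4/8) = 5/18.
Multiplying each by its prior: 2/5 · 3/10 = 3/25, 1/5 · 7/30 = 7/150, 2/5 · 5/18 = 1/9; summing to 5/18.
Dividing through by the total gives posterior P(jar A | data) = 0.432, P(jar B | data) = 0.168, P(jar C | data) = 0.4.
The predictive probability is P(orange next | data) = (2/3)(0.432) + (3/4)(0.168) + (3/7)(0.4) = 0.58543.

0.585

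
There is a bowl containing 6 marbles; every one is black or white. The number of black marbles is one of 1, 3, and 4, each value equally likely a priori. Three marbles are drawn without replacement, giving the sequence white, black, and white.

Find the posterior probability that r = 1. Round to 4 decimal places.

0.4348

Under each hypothesis, the probability of the observed sequence is: P(data | r = 1) = (5/6)(1/5)(4/4) = 1/6; P(data | r = 3) = (3/6)(3/5)(2/4) = 3/20; P(data | r = 4) = (2/6)(4/5)(1/4) = 1/15.
The prior-weighted likelihoods are 1/3 · 1/6 = 1/18, 1/3 · 3/20 = 1/20, 1/3 · 1/15 = 1/45; these sum to 23/180.
Therefore the posterior P(r = 1 | data) = (1/18) / (23/180) = 10/23.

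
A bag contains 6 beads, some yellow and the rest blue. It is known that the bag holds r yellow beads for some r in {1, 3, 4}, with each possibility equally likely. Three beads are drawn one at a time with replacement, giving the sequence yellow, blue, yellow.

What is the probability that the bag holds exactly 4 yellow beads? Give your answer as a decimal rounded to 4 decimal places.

0.5000

Under each hypothesis, the probability of the observed sequence is: P(data | r = 1) = (1/6)(5/6)(1/6) = 5/216; P(data | r = 3) = (3/6)(3/6)(3/6) = 1/8; P(data | r = 4) = (4/6)(2/6)(4/6) = 4/27.
The prior-weighted likelihoods are 1/3 · 5/216 = 5/648, 1/3 · 1/8 = 1/24, 1/3 · 4/27 = 4/81; summing to 8/81.
So P(r = 4 | data) = (4/81) / (8/81) = 1/2.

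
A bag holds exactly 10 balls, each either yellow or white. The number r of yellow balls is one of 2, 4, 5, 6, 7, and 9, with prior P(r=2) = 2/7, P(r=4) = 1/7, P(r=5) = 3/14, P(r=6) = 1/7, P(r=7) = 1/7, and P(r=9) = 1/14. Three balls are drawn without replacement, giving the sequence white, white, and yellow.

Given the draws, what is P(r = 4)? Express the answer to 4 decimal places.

0.1974

Under each hypothesis, the probability of the observed sequence is: P(data | r = 2) = (8/10)(7/9)(2/8) = 7/45; P(data | r = 4) = (6/10)(5/9)(4/8) = 1/6; P(data | r = 5) = (5/10)(4/9)(5/8) = 5/36; P(data | r = 6) = (4/10)(3/9)(6/8) = 1/10; P(data | r = 7) = (3/10)(2/9)(7/8) = 7/120; P(data | r = 9) = (1/10)(0/9) = 0.
Multiplying each by its prior: 2/7 · 7/45 = 2/45, 1/7 · 1/6 = 1/42, 3/14 · 5/36 = 5/168, 1/7 · 1/10 = 1/70, 1/7 · 7/120 = 1/120, 1/14 · 0 = 0; these sum to 38/315.
So P(r = 4 | data) = (1/42) / (38/315) = 15/76.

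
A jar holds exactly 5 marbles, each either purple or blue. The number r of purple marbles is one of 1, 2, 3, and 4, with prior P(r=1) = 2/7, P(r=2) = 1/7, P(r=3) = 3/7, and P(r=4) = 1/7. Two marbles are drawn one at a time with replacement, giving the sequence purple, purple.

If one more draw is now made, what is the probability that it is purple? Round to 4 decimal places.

0.6327

Under each hypothesis, the probability of the observed sequence is: P(data | r = 1) = (1/5)(1/5) = 1/25; P(data | r = 2) = (2/5)(2/5) = 4/25; P(data | r = 3) = (3/5)(3/5) = 9/25; P(data | r = 4) = (4/5)(4/5) = 16/25.
Multiplying each by its prior: 2/7 · 1/25 = 2/175, 1/7 · 4/25 = 4/175, 3/7 · 9/25 = 27/175, 1/7 · 16/25 = 16/175; summing to 7/25.
Dividing through by the total gives posterior P(r = 1 | data) = 2/49, P(r = 2 | data) = 4/49, P(r = 3 | data) = 27/49, P(r = 4 | data) = 16/49.
Averaging over the posterior, P(purple next | data) = (1/5)(2/49) + (2/5)(4/49) + (3/5)(27/49) + (4/5)(16/49) = 31/49.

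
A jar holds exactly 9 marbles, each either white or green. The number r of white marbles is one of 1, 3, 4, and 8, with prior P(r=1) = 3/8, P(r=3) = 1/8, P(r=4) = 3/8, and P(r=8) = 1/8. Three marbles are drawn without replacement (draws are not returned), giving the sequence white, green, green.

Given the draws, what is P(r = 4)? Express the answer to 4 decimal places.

For each hypothesis, P(data | H) works out to: P(data | r = 1) = (1/9)(8/8)(7/7) = 1/9; P(data | r = 3) = (3/9)(6/8)(5/7) = 5/28; P(data | r = 4) = (4/9)(5/8)(4/7) = 10/63; P(data | r = 8) = (8/9)(1/8)(0/7) = 0.
The prior-weighted likelihoods are 3/8 · 1/9 = 1/24, 1/8 · 5/28 = 5/224, 3/8 · 10/63 = 5/84, 1/8 · 0 = 0; these sum to 83/672.
By Bayes' rule, P(r = 4 | data) = (5/84) / (83/672) = 40/83.

0.4819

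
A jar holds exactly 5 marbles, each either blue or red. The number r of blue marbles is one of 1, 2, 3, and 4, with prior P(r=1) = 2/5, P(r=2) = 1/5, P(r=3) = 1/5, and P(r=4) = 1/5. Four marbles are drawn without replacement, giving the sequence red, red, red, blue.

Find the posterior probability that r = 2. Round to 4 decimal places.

The likelihood of the observed sequence under each hypothesis: P(data | r = 1) = (4/5)(3/4)(2/3)(1/2) = 1/5; P(data | r = 2) = (3/5)(2/4)(1/3)(2/2) = 1/10; P(data | r = 3) = (2/5)(1/4)(0/3) = 0; P(data | r = 4) = (1/5)(0/4) = 0.
The prior-weighted likelihoods are 2/5 · 1/5 = 2/25, 1/5 · 1/10 = 1/50, 1/5 · 0 = 0, 1/5 · 0 = 0; summing to 1/10.
Hence P(r = 2 | data) = (1/50) / (1/10) = 1/5.

0.2000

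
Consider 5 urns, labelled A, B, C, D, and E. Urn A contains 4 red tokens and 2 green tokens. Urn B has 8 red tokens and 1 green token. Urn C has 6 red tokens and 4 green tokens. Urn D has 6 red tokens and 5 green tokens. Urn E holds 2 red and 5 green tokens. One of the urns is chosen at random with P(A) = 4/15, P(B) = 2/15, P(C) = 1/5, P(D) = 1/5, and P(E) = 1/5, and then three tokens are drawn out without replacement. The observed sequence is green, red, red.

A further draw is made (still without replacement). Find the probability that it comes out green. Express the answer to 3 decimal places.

Compute the likelihood of the observed sequence for each case: P(data | urn A) = (2/6)(4/5)(3/4) = 0.2; P(data | urn B) = (1/9)(8/8)(7/7) = 0.11111; P(data | urn C) = (4/10)(6/9)(5/8) = 0.16667; P(data | urn D) = (5/11)(6/10)(5/9) = 0.15152; P(data | urn E) = (5/7)(2/6)(1/5) = 0.047619.
The prior-weighted likelihoods are 4/15 · 0.2 = 0.053333, 2/15 · 0.11111 = 0.014815, 1/5 · 0.16667 = 0.033333, 1/5 · 0.15152 = 0.030303, 1/5 · 0.047619 = 0.0095238; these sum to 0.14131.
Normalising, the posterior is P(urn A | data) = 0.37743, P(urn B | data) = 0.10484, P(urn C | data) = 0.23589, P(urn D | data) = 0.21445, P(urn E | data) = 0.067397.
So P(green next | data) = Σ P(green next | H) P(H | data) = (1/3)(0.37743) + (0)(0.10484) + (3/7)(0.23589) + (1/2)(0.21445) + (1)(0.067397) = 0.40152.

0.402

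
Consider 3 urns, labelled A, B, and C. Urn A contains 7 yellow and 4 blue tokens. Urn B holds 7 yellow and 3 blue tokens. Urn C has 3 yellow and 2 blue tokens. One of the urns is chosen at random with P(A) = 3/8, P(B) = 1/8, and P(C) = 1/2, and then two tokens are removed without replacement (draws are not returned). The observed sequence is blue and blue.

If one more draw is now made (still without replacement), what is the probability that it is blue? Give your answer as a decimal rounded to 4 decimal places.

0.1021

For each hypothesis, P(data | H) works out to: P(data | urn A) = (4/11)(3/10) = 0.10909; P(data | urn B) = (3/10)(2/9) = 0.066667; P(data | urn C) = (2/5)(1/4) = 0.1.
Weighting by the prior gives 3/8 · 0.10909 = 0.040909, 1/8 · 0.066667 = 0.0083333, 1/2 · 0.1 = 0.05; with total 0.099242.
Normalising, the posterior is P(urn A | data) = 0.41221, P(urn B | data) = 0.083969, P(urn C | data) = 0.50382.
The predictive probability is P(blue next | data) = (2/9)(0.41221) + (1/8)(0.083969) + (0)(0.50382) = 0.1021.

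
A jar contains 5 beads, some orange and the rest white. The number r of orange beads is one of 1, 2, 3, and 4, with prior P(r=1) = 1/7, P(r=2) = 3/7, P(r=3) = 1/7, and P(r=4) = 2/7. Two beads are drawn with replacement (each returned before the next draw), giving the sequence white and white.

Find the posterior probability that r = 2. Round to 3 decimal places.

Compute the likelihood of the observed sequence for each case: P(data | r = 1) = (4/5)(4/5) = 16/25; P(data | r = 2) = (3/5)(3/5) = 9/25; P(data | r = 3) = (2/5)(2/5) = 4/25; P(data | r = 4) = (1/5)(1/5) = 1/25.
The prior-weighted likelihoods are 1/7 · 16/25 = 16/175, 3/7 · 9/25 = 27/175, 1/7 · 4/25 = 4/175, 2/7 · 1/25 = 2/175; these sum to 7/25.
So P(r = 2 | data) = (27/175) / (7/25) = 27/49.

0.551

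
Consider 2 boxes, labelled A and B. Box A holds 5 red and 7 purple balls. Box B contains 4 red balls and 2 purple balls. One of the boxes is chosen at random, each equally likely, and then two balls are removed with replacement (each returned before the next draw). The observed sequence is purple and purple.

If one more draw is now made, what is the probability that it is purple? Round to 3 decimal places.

The likelihood of the observed sequence under each hypothesis: P(data | box A) = (7/12)(7/12) = 49/144; P(data | box B) = (2/6)(2/6) = 1/9.
Multiplying each by its prior: 1/2 · 49/144 = 49/288, 1/2 · 1/9 = 1/18; with total 65/288.
The posterior is then P(box A | data) = 49/65, P(box B | data) = 16/65.
The predictive probability is P(purple next | data) = (7/12)(49/65) + (1/3)(16/65) = 407/780.

0.522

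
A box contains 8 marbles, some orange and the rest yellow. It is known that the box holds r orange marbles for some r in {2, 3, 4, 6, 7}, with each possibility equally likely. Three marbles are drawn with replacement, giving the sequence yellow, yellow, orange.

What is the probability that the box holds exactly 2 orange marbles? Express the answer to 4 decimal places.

0.2975

For each hypothesis, P(data | H) works out to: P(data | r = 2) = (6/8)(6/8)(2/8) = 0.14062; P(data | r = 3) = (5/8)(5/8)(3/8) = 0.14648; P(data | r = 4) = (4/8)(4/8)(4/8) = 0.125; P(data | r = 6) = (2/8)(2/8)(6/8) = 0.046875; P(data | r = 7) = (1/8)(1/8)(7/8) = 0.013672.
Weighting by the prior gives 1/5 · 0.14062 = 0.028125, 1/5 · 0.14648 = 0.029297, 1/5 · 0.125 = 0.025, 1/5 · 0.046875 = 0.009375, 1/5 · 0.013672 = 0.0027344; with total 0.094531.
So P(r = 2 | data) = (0.028125) / (0.094531) = 0.29752.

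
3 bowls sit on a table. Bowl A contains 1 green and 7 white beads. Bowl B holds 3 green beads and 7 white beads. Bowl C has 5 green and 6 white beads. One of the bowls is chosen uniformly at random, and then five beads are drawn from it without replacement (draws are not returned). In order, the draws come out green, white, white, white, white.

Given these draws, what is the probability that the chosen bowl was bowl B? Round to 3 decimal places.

0.346

Under each hypothesis, the probability of the observed sequence is: P(data | bowl A) = (1/8)(7/7)(6/6)(5/5)(4/4) = 0.125; P(data | bowl B) = (3/10)(7/9)(6/8)(5/7)(4/6) = 0.083333; P(data | bowl C) = (5/11)(6/10)(5/9)(4/8)(3/7) = 0.032468.
Multiplying each by its prior: 1/3 · 0.125 = 0.041667, 1/3 · 0.083333 = 0.027778, 1/3 · 0.032468 = 0.010823; with total 0.080267.
Therefore the posterior P(bowl B | data) = (0.027778) / (0.080267) = 0.34607.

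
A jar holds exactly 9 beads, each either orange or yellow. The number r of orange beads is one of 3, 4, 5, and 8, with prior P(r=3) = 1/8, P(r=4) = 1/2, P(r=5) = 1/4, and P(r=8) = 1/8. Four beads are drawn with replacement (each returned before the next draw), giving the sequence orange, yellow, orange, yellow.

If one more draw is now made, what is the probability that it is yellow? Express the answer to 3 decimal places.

Compute the likelihood of the observed sequence for each case: P(data | r = 3) = (3/9)(6/9)(3/9)(6/9) = 0.049383; P(data | r = 4) = (4/9)(5/9)(4/9)(5/9) = 0.060966; P(data | r = 5) = (5/9)(4/9)(5/9)(4/9) = 0.060966; P(data | r = 8) = (8/9)(1/9)(8/9)(1/9) = 0.0097546.
Weighting by the prior gives 1/8 · 0.049383 = 0.0061728, 1/2 · 0.060966 = 0.030483, 1/4 · 0.060966 = 0.015242, 1/8 · 0.0097546 = 0.0012193; summing to 0.053117.
Dividing through by the total gives posterior P(r = 3 | data) = 0.11621, P(r = 4 | data) = 0.57389, P(r = 5 | data) = 0.28694, P(r = 8 | data) = 0.022956.
The predictive probability is P(yellow next | data) = (2/3)(0.11621) + (5/9)(0.57389) + (4/9)(0.28694) + (1/9)(0.022956) = 0.52638.

0.526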